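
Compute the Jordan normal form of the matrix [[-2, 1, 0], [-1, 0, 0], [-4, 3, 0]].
J = [[-1, 1, 0], [0, -1, 0], [0, 0, 0]]

The characteristic polynomial is det(xI - A) = x(x + 1)^2, so the eigenvalues are -1 (algebraic multiplicity 2), 0 (algebraic multiplicity 1).

For λ = -1: rank(A + I) = 2, rank((A + I)^2) = 1. The eigenspace has dimension 3 - 2 = 1, so there is 1 Jordan block; the rank sequence gives block sizes [2].

For λ = 0: algebraic multiplicity 1 gives one 1×1 block.

Assembling the blocks gives the Jordan form J above.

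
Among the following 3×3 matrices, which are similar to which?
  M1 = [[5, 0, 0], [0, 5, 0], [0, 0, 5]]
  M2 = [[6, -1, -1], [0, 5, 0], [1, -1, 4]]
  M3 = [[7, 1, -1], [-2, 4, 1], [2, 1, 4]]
Characteristic polynomials: χ_{M1} = (x - 5)^3, χ_{M2} = (x - 5)^3, χ_{M3} = (x - 5)^3.

{M1}: invariant factors x - 5, x - 5, x - 5.

{M2, M3}: invariant factors x - 5, (x - 5)^2.

Matrices are similar if and only if their invariant-factor lists agree; the partition into similarity classes is {M1}, {M2, M3}.

2 classes: {M1}, {M2, M3}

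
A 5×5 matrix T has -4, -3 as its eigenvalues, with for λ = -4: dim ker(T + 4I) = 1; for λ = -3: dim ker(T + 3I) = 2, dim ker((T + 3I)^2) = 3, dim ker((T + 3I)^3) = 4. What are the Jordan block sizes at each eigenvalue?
λ = -4: successive nullity increments [1] count blocks of size ≥ k; block sizes are [1].
λ = -3: successive nullity increments [2, 1, 1] count blocks of size ≥ k; block sizes are [3, 1].

Jordan blocks: (-4, 1), (-3, 3), (-3, 1)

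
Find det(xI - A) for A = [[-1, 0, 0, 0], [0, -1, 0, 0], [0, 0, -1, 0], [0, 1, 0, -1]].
xI - A = [[x + 1, 0, 0, 0], [0, x + 1, 0, 0], [0, 0, x + 1, 0], [0, -1, 0, x + 1]].

Expanding det(xI - A) along the first row:
det(xI - A) = + (x + 1)·det([[x + 1, 0, 0], [0, x + 1, 0], [-1, 0, x + 1]]) - (0)·det([[0, 0, 0], [0, x + 1, 0], [0, 0, x + 1]]) + (0)·det([[0, x + 1, 0], [0, 0, 0], [0, -1, x + 1]]) - (0)·det([[0, x + 1, 0], [0, 0, x + 1], [0, -1, 0]]).

Evaluating gives χ_A(x) = x^4 + 4x^3 + 6x^2 + 4x + 1 = (x + 1)^4.

χ_A(x) = (x + 1)^4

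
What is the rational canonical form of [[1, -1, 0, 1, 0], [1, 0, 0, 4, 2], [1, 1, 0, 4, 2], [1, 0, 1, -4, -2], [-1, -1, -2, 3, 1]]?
R = [[0, 0, 0, 0, 3], [1, 0, 0, 0, 6], [0, 1, 0, 0, 3], [0, 0, 1, 0, -1], [0, 0, 0, 1, -2]]

The invariant factors of A (the non-unit diagonal entries of the Smith normal form of xI - A over ℚ[x]) are (x + 1)^2(x^3 - 3), each dividing the next. The characteristic polynomial is their product, (x + 1)^2(x^3 - 3).

The rational canonical form is the block-diagonal matrix of companion matrices C(f_i):
R = [[0, 0, 0, 0, 3], [1, 0, 0, 0, 6], [0, 1, 0, 0, 3], [0, 0, 1, 0, -1], [0, 0, 0, 1, -2]].

Note the characteristic polynomial does not split into linear factors over ℚ, so A has no Jordan form over ℚ; the rational canonical form exists over any field.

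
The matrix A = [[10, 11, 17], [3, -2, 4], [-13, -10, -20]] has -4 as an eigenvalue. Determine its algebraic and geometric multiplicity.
The characteristic polynomial is (x + 4)^3, so the factor x + 4 appears with exponent 3: the algebraic multiplicity is 3.

rank(A + 4I) = 2, so the eigenspace has dimension 3 - 2 = 1: the geometric multiplicity is 1.

Since 1 < 3, A is not diagonalizable.

algebraic multiplicity 3, geometric multiplicity 1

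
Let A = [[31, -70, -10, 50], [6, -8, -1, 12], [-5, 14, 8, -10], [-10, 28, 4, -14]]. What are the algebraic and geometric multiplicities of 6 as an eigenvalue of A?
algebraic multiplicity 3, geometric multiplicity 2

The characteristic polynomial is (x - 6)^3(x + 1), so the factor x - 6 appears with exponent 3: the algebraic multiplicity is 3.

rank(A - 6I) = 2, so the eigenspace has dimension 4 - 2 = 2: the geometric multiplicity is 2.

Since 2 < 3, A is not diagonalizable.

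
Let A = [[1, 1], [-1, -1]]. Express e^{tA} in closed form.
e^{tA} = [[t + 1, t], [-t, 1 - t]]

A has Jordan form J = [[0, 1], [0, 0]] with A = PJP^{-1}, so e^{tA} = P e^{tJ} P^{-1}.

For a Jordan block J_k(λ), e^{tJ_k(λ)} = e^{λt} · (I + tN + t^2 N^2/2! + ... + t^{k-1} N^{k-1}/(k-1)!) where N is the nilpotent superdiagonal part.

Assembling the blocks and conjugating back gives the entries of e^{tA} as shown above.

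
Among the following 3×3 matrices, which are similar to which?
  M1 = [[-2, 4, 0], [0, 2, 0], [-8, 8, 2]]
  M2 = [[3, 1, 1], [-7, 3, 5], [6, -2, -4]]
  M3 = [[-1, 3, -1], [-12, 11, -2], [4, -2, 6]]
3 classes: {M1}, {M2}, {M3}

Characteristic polynomials: χ_{M1} = (x - 2)^2(x + 2), χ_{M2} = (x - 2)^2(x + 2), χ_{M3} = (x - 6)(x - 5)^2.

{M1}: invariant factors x - 2, (x - 2)(x + 2).

{M2}: invariant factors (x - 2)^2(x + 2).

{M3}: invariant factors (x - 6)(x - 5)^2.

Matrices are similar if and only if their invariant-factor lists agree; the partition into similarity classes is {M1}, {M2}, {M3}.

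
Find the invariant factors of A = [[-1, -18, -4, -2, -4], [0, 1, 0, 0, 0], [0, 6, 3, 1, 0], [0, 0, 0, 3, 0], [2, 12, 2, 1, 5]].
The Jordan structure of A has elementary divisors (x - 1), (x - 1), (x - 3)^2, (x - 3). Arranging the block sizes at each eigenvalue in decreasing order and taking row products gives the invariant factors.

Invariant factors (smallest first, each dividing the next): (x - 3)(x - 1), (x - 3)^2(x - 1).

Check: the last factor (x - 3)^2(x - 1) is the minimal polynomial, and the product (x - 3)^3(x - 1)^2 is the characteristic polynomial.

(x - 3)(x - 1), (x - 3)^2(x - 1)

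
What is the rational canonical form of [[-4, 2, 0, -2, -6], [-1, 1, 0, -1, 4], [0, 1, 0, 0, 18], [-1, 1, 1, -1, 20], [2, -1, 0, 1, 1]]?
The invariant factors of A (the non-unit diagonal entries of the Smith normal form of xI - A over ℚ[x]) are (x + 1)^2(x + 4)(x^2 - 3x + 1), each dividing the next. The characteristic polynomial is their product, (x + 1)^2(x + 4)(x^2 - 3x + 1).

The rational canonical form is the block-diagonal matrix of companion matrices C(f_i):
R = [[0, 0, 0, 0, -4], [1, 0, 0, 0, 3], [0, 1, 0, 0, 17], [0, 0, 1, 0, 8], [0, 0, 0, 1, -3]].

Note the characteristic polynomial does not split into linear factors over ℚ, so A has no Jordan form over ℚ; the rational canonical form exists over any field.

R = [[0, 0, 0, 0, -4], [1, 0, 0, 0, 3], [0, 1, 0, 0, 17], [0, 0, 1, 0, 8], [0, 0, 0, 1, -3]]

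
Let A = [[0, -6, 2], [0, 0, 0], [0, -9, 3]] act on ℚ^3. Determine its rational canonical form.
R = [[0, 0, 0], [0, 0, 0], [0, 1, 3]]

The invariant factors of A (the non-unit diagonal entries of the Smith normal form of xI - A over ℚ[x]) are x, x(x - 3), each dividing the next. The characteristic polynomial is their product, x^2(x - 3).

The rational canonical form is the block-diagonal matrix of companion matrices C(f_i):
R = [[0, 0, 0], [0, 0, 0], [0, 1, 3]].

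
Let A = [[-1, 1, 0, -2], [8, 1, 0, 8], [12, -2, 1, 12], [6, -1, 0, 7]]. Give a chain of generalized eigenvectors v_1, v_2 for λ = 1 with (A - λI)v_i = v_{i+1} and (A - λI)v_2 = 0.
v_1 = [[-1, 1, 1, 1]]^T, v_2 = [[1, 0, -2, -1]]^T

We seek v_1 ∈ ker((A - I)^2) \ ker(A - I), then set v_{i+1} = (A - I) v_i.

One such chain is v_1 = [[-1, 1, 1, 1]]^T, v_2 = [[1, 0, -2, -1]]^T. Check: (A - I) v_2 = [[0, 0, 0, 0]]^T = 0.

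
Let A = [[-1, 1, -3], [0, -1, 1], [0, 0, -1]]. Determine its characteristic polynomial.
xI - A = [[x + 1, -1, 3], [0, x + 1, -1], [0, 0, x + 1]].

Expanding det(xI - A) along the first row:
det(xI - A) = + (x + 1)·det([[x + 1, -1], [0, x + 1]]) - (-1)·det([[0, -1], [0, x + 1]]) + (3)·det([[0, x + 1], [0, 0]]).

Evaluating gives χ_A(x) = x^3 + 3x^2 + 3x + 1 = (x + 1)^3.

χ_A(x) = (x + 1)^3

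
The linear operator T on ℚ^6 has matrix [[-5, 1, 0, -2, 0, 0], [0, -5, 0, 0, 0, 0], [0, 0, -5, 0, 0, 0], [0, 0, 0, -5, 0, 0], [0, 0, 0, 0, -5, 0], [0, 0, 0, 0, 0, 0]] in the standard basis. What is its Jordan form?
J = [[-5, 1, 0, 0, 0, 0], [0, -5, 0, 0, 0, 0], [0, 0, -5, 0, 0, 0], [0, 0, 0, -5, 0, 0], [0, 0, 0, 0, -5, 0], [0, 0, 0, 0, 0, 0]]

The characteristic polynomial is det(xI - A) = x(x + 5)^5, so the eigenvalues are -5 (algebraic multiplicity 5), 0 (algebraic multiplicity 1).

For λ = -5: rank(A + 5I) = 2, rank((A + 5I)^2) = 1. The eigenspace has dimension 6 - 2 = 4, so there are 4 Jordan blocks; the rank sequence gives block sizes [2, 1, 1, 1].

For λ = 0: algebraic multiplicity 1 gives one 1×1 block.

Assembling the blocks gives the Jordan form J above.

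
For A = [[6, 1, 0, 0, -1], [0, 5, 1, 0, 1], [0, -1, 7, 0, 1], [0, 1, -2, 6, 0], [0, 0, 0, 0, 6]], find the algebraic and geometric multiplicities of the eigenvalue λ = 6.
algebraic multiplicity 5, geometric multiplicity 2

The characteristic polynomial is (x - 6)^5, so the factor x - 6 appears with exponent 5: the algebraic multiplicity is 5.

rank(A - 6I) = 3, so the eigenspace has dimension 5 - 3 = 2: the geometric multiplicity is 2.

Since 2 < 5, A is not diagonalizable.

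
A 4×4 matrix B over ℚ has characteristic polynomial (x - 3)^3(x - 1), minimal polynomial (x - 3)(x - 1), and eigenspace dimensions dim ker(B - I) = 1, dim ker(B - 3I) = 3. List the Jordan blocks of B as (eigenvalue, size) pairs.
Jordan blocks: (1, 1), (3, 1), (3, 1), (3, 1)

λ = 1: algebraic multiplicity 1 (exponent in χ_B), largest block size 1 (exponent in m_B), 1 block (geometric multiplicity). This forces block sizes [1].
λ = 3: algebraic multiplicity 3 (exponent in χ_B), largest block size 1 (exponent in m_B), 3 blocks (geometric multiplicity). These force block sizes [1, 1, 1].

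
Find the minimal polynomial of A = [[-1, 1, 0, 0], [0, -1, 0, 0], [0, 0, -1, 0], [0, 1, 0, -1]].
The characteristic polynomial factors as (x + 1)^4. The minimal polynomial is ∏(x - λ)^{k_λ} where k_λ is the size of the largest Jordan block at λ.

For λ = -1: rank(A + I) = 1, and the largest Jordan block has size 2 (the smallest k with rank((A + I)^k) = rank((A + I)^(k+1))).

So m_A(x) = (x + 1)^2.

m_A(x) = (x + 1)^2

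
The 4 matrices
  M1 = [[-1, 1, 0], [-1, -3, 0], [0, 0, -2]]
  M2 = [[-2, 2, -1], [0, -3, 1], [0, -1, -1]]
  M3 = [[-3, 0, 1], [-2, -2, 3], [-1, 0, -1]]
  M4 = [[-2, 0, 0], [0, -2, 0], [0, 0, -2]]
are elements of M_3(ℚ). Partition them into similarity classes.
Characteristic polynomials: χ_{M1} = (x + 2)^3, χ_{M2} = (x + 2)^3, χ_{M3} = (x + 2)^3, χ_{M4} = (x + 2)^3.

{M1}: invariant factors x + 2, (x + 2)^2.

{M2, M3}: invariant factors (x + 2)^3.

{M4}: invariant factors x + 2, x + 2, x + 2.

Matrices are similar if and only if their invariant-factor lists agree; the partition into similarity classes is {M1}, {M2, M3}, {M4}.

3 classes: {M1}, {M2, M3}, {M4}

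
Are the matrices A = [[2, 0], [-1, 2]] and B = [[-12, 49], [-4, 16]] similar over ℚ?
Yes.

Two matrices over a field are similar if and only if they have the same invariant factors.

Both A and B have characteristic polynomial (x - 2)^2 and minimal polynomial (x - 2)^2. Computing further, both have invariant factors (x - 2)^2. Hence A and B are similar.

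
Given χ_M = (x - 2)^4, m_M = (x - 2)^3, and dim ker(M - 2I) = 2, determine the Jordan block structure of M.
λ = 2: algebraic multiplicity 4 (exponent in χ_M), largest block size 3 (exponent in m_M), 2 blocks (geometric multiplicity). These force block sizes [3, 1].

Jordan blocks: (2, 3), (2, 1)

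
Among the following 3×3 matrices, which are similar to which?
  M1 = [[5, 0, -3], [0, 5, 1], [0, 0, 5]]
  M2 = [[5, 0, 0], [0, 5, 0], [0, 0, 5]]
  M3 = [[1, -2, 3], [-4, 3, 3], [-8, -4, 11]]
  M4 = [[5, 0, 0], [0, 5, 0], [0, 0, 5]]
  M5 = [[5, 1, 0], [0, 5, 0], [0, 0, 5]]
Characteristic polynomials: χ_{M1} = (x - 5)^3, χ_{M2} = (x - 5)^3, χ_{M3} = (x - 5)^3, χ_{M4} = (x - 5)^3, χ_{M5} = (x - 5)^3.

{M1, M3, M5}: invariant factors x - 5, (x - 5)^2.

{M2, M4}: invariant factors x - 5, x - 5, x - 5.

Matrices are similar if and only if their invariant-factor lists agree; the partition into similarity classes is {M1, M3, M5}, {M2, M4}.

2 classes: {M1, M3, M5}, {M2, M4}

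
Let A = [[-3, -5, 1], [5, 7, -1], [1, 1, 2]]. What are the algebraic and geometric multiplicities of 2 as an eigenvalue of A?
The characteristic polynomial is (x - 2)^3, so the factor x - 2 appears with exponent 3: the algebraic multiplicity is 3.

rank(A - 2I) = 2, so the eigenspace has dimension 3 - 2 = 1: the geometric multiplicity is 1.

Since 1 < 3, A is not diagonalizable.

algebraic multiplicity 3, geometric multiplicity 1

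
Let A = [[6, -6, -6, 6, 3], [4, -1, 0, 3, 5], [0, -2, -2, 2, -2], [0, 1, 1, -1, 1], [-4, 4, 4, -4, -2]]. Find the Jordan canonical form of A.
J = [[0, 1, 0, 0, 0], [0, 0, 1, 0, 0], [0, 0, 0, 0, 0], [0, 0, 0, 0, 1], [0, 0, 0, 0, 0]]

The characteristic polynomial is det(xI - A) = x^5, so the eigenvalues are 0 (algebraic multiplicity 5).

For λ = 0: rank(A) = 3, rank(A^2) = 1, rank(A^3) = 0. The eigenspace has dimension 5 - 3 = 2, so there are 2 Jordan blocks; the rank sequence gives block sizes [3, 2].

Assembling the blocks gives the Jordan form J above.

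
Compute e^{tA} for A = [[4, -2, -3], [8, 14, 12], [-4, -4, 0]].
e^{tA} = [[(1 - 2*t)*e^{6*t}, -2*t*e^{6*t}, -3*t*e^{6*t}], [8*t*e^{6*t}, (8*t + 1)*e^{6*t}, 12*t*e^{6*t}], [-4*t*e^{6*t}, -4*t*e^{6*t}, (1 - 6*t)*e^{6*t}]]

A has Jordan form J = [[6, 1, 0], [0, 6, 0], [0, 0, 6]] with A = PJP^{-1}, so e^{tA} = P e^{tJ} P^{-1}.

For a Jordan block J_k(λ), e^{tJ_k(λ)} = e^{λt} · (I + tN + t^2 N^2/2! + ... + t^{k-1} N^{k-1}/(k-1)!) where N is the nilpotent superdiagonal part.

Assembling the blocks and conjugating back gives the entries of e^{tA} as shown above.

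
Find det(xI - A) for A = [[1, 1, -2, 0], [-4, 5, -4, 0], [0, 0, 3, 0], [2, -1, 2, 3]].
χ_A(x) = (x - 3)^4

xI - A = [[x - 1, -1, 2, 0], [4, x - 5, 4, 0], [0, 0, x - 3, 0], [-2, 1, -2, x - 3]].

Expanding det(xI - A) along the first row:
det(xI - A) = + (x - 1)·det([[x - 5, 4, 0], [0, x - 3, 0], [1, -2, x - 3]]) - (-1)·det([[4, 4, 0], [0, x - 3, 0], [-2, -2, x - 3]]) + (2)·det([[4, x - 5, 0], [0, 0, 0], [-2, 1, x - 3]]) - (0)·det([[4, x - 5, 4], [0, 0, x - 3], [-2, 1, -2]]).

Evaluating gives χ_A(x) = x^4 - 12x^3 + 54x^2 - 108x + 81 = (x - 3)^4.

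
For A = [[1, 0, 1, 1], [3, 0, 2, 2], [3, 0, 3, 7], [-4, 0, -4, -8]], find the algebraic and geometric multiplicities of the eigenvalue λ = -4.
The characteristic polynomial is x^3(x + 4), so the factor x + 4 appears with exponent 1: the algebraic multiplicity is 1.

rank(A + 4I) = 3, so the eigenspace has dimension 4 - 3 = 1: the geometric multiplicity is 1.

algebraic multiplicity 1, geometric multiplicity 1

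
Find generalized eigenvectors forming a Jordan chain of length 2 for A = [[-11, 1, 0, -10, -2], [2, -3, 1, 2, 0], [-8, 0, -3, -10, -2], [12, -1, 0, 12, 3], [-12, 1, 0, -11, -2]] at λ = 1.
We seek v_1 ∈ ker((A - I)^2) \ ker(A - I), then set v_{i+1} = (A - I) v_i.

One such chain is v_1 = [[0, 0, 0, 0, 1]]^T, v_2 = [[-2, 0, -2, 3, -3]]^T. Check: (A - I) v_2 = [[0, 0, 0, 0, 0]]^T = 0.

v_1 = [[0, 0, 0, 0, 1]]^T, v_2 = [[-2, 0, -2, 3, -3]]^T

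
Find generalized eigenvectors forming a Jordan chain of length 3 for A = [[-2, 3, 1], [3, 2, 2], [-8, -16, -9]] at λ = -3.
We seek v_1 ∈ ker((A + 3I)^3) \ ker((A + 3I)^2), then set v_{i+1} = (A + 3I) v_i.

One such chain is v_1 = [[0, -1, 3]]^T, v_2 = [[0, 1, -2]]^T, v_3 = [[1, 1, -4]]^T. Check: (A + 3I) v_3 = [[0, 0, 0]]^T = 0.

v_1 = [[0, -1, 3]]^T, v_2 = [[0, 1, -2]]^T, v_3 = [[1, 1, -4]]^T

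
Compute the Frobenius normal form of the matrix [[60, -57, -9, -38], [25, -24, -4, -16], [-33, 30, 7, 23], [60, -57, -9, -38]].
R = [[0, 0, 0, 0], [1, 0, 0, -15], [0, 1, 0, -1], [0, 0, 1, 5]]

The invariant factors of A (the non-unit diagonal entries of the Smith normal form of xI - A over ℚ[x]) are x(x - 3)(x^2 - 2x - 5), each dividing the next. The characteristic polynomial is their product, x(x - 3)(x^2 - 2x - 5).

The rational canonical form is the block-diagonal matrix of companion matrices C(f_i):
R = [[0, 0, 0, 0], [1, 0, 0, -15], [0, 1, 0, -1], [0, 0, 1, 5]].

Note the characteristic polynomial does not split into linear factors over ℚ, so A has no Jordan form over ℚ; the rational canonical form exists over any field.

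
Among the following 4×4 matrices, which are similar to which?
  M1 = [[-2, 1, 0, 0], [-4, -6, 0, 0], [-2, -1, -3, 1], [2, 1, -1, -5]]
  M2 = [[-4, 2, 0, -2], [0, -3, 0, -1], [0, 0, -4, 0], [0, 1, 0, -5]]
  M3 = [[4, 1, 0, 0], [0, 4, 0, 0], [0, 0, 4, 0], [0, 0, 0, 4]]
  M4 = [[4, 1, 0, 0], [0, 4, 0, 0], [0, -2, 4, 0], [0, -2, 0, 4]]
3 classes: {M1}, {M2}, {M3, M4}

Characteristic polynomials: χ_{M1} = (x + 4)^4, χ_{M2} = (x + 4)^4, χ_{M3} = (x - 4)^4, χ_{M4} = (x - 4)^4.

{M1}: invariant factors (x + 4)^2, (x + 4)^2.

{M2}: invariant factors x + 4, x + 4, (x + 4)^2.

{M3, M4}: invariant factors x - 4, x - 4, (x - 4)^2.

Matrices are similar if and only if their invariant-factor lists agree; the partition into similarity classes is {M1}, {M2}, {M3, M4}.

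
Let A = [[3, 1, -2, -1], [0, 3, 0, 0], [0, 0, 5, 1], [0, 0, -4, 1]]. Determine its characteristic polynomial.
xI - A = [[x - 3, -1, 2, 1], [0, x - 3, 0, 0], [0, 0, x - 5, -1], [0, 0, 4, x - 1]].

Expanding det(xI - A) along the first row:
det(xI - A) = + (x - 3)·det([[x - 3, 0, 0], [0, x - 5, -1], [0, 4, x - 1]]) - (-1)·det([[0, 0, 0], [0, x - 5, -1], [0, 4, x - 1]]) + (2)·det([[0, x - 3, 0], [0, 0, -1], [0, 0, x - 1]]) - (1)·det([[0, x - 3, 0], [0, 0, x - 5], [0, 0, 4]]).

Evaluating gives χ_A(x) = x^4 - 12x^3 + 54x^2 - 108x + 81 = (x - 3)^4.

χ_A(x) = (x - 3)^4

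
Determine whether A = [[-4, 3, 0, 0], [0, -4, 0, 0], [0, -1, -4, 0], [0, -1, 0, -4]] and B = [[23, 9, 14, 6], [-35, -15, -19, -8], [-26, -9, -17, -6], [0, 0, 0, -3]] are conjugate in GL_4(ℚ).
No.

trace(A) = -16 but trace(B) = -12. The trace is a similarity invariant, so A and B are not similar.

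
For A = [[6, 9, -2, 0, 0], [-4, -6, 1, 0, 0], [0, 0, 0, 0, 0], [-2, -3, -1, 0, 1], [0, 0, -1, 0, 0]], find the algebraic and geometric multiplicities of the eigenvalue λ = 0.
The characteristic polynomial is x^5, so the factor x appears with exponent 5: the algebraic multiplicity is 5.

rank(A) = 3, so the eigenspace has dimension 5 - 3 = 2: the geometric multiplicity is 2.

Since 2 < 5, A is not diagonalizable.

algebraic multiplicity 5, geometric multiplicity 2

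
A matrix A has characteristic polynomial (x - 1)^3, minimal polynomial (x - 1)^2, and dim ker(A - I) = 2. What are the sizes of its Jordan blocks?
λ = 1: algebraic multiplicity 3 (exponent in χ_A), largest block size 2 (exponent in m_A), 2 blocks (geometric multiplicity). These force block sizes [2, 1].

Jordan blocks: (1, 2), (1, 1)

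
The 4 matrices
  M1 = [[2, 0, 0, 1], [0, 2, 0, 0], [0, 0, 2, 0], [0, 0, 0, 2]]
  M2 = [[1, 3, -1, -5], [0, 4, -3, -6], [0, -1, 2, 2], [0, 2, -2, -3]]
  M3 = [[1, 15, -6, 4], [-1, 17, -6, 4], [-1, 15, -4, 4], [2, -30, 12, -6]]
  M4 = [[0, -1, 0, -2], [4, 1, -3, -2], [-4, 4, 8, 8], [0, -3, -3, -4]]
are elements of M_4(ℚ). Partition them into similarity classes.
Characteristic polynomials: χ_{M1} = (x - 2)^4, χ_{M2} = (x - 1)^4, χ_{M3} = (x - 2)^4, χ_{M4} = (x - 2)^3(x + 1).

{M1, M3}: invariant factors x - 2, x - 2, (x - 2)^2.

{M2}: invariant factors (x - 1)^2, (x - 1)^2.

{M4}: invariant factors x - 2, (x - 2)^2(x + 1).

Matrices are similar if and only if their invariant-factor lists agree; the partition into similarity classes is {M1, M3}, {M2}, {M4}.

3 classes: {M1, M3}, {M2}, {M4}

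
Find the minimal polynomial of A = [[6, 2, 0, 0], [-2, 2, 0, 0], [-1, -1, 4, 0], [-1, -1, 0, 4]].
m_A(x) = (x - 4)^2

The characteristic polynomial factors as (x - 4)^4. The minimal polynomial is ∏(x - λ)^{k_λ} where k_λ is the size of the largest Jordan block at λ.

For λ = 4: rank(A - 4I) = 1, and the largest Jordan block has size 2 (the smallest k with rank((A - 4I)^k) = rank((A - 4I)^(k+1))).

So m_A(x) = (x - 4)^2.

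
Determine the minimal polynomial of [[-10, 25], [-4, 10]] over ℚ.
The characteristic polynomial factors as x^2. The minimal polynomial is ∏(x - λ)^{k_λ} where k_λ is the size of the largest Jordan block at λ.

For λ = 0: rank(A) = 1, and the largest Jordan block has size 2 (the smallest k with rank(A^k) = rank(A^(k+1))).

So m_A(x) = x^2.

m_A(x) = x^2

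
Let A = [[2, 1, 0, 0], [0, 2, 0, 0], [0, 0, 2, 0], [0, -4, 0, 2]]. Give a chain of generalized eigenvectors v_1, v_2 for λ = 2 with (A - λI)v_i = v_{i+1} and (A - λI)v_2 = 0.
We seek v_1 ∈ ker((A - 2I)^2) \ ker(A - 2I), then set v_{i+1} = (A - 2I) v_i.

One such chain is v_1 = [[0, 1, 0, 1]]^T, v_2 = [[1, 0, 0, -4]]^T. Check: (A - 2I) v_2 = [[0, 0, 0, 0]]^T = 0.

v_1 = [[0, 1, 0, 1]]^T, v_2 = [[1, 0, 0, -4]]^T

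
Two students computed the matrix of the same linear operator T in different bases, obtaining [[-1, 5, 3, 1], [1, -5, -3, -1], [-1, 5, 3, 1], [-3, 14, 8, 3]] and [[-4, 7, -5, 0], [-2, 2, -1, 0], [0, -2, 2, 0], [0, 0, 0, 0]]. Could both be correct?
Yes.

Two matrices over a field are similar if and only if they have the same invariant factors.

Both A and B have characteristic polynomial x^4 and minimal polynomial x^3. Computing further, both have invariant factors x, x^3. Hence A and B are similar.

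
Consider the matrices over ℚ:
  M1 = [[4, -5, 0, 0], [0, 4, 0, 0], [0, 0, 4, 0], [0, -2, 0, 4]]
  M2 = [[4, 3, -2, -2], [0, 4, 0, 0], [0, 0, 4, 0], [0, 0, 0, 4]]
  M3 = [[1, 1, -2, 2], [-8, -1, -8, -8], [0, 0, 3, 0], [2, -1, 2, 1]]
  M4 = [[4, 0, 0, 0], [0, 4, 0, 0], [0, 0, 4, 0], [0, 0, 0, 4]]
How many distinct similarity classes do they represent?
Characteristic polynomials: χ_{M1} = (x - 4)^4, χ_{M2} = (x - 4)^4, χ_{M3} = (x - 3)^2(x + 1)^2, χ_{M4} = (x - 4)^4.

{M1, M2}: invariant factors x - 4, x - 4, (x - 4)^2.

{M3}: invariant factors x - 3, (x - 3)(x + 1)^2.

{M4}: invariant factors x - 4, x - 4, x - 4, x - 4.

Matrices are similar if and only if their invariant-factor lists agree; the partition into similarity classes is {M1, M2}, {M3}, {M4}.

3 classes: {M1, M2}, {M3}, {M4}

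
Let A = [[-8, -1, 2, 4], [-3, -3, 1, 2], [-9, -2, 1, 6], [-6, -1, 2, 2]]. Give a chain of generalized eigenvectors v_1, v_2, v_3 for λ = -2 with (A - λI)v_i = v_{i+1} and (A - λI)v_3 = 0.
v_1 = [[-2, 0, -1, -2]]^T, v_2 = [[2, 1, 3, 2]]^T, v_3 = [[1, 0, 1, 1]]^T

We seek v_1 ∈ ker((A + 2I)^3) \ ker((A + 2I)^2), then set v_{i+1} = (A + 2I) v_i.

One such chain is v_1 = [[-2, 0, -1, -2]]^T, v_2 = [[2, 1, 3, 2]]^T, v_3 = [[1, 0, 1, 1]]^T. Check: (A + 2I) v_3 = [[0, 0, 0, 0]]^T = 0.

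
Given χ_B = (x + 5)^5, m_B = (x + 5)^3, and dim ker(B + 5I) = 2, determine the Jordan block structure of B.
λ = -5: algebraic multiplicity 5 (exponent in χ_B), largest block size 3 (exponent in m_B), 2 blocks (geometric multiplicity). These force block sizes [3, 2].

Jordan blocks: (-5, 3), (-5, 2)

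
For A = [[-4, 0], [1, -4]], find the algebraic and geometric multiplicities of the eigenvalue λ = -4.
The characteristic polynomial is (x + 4)^2, so the factor x + 4 appears with exponent 2: the algebraic multiplicity is 2.

rank(A + 4I) = 1, so the eigenspace has dimension 2 - 1 = 1: the geometric multiplicity is 1.

Since 1 < 2, A is not diagonalizable.

algebraic multiplicity 2, geometric multiplicity 1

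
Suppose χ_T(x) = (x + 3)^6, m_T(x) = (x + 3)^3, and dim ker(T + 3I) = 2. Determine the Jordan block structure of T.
λ = -3: algebraic multiplicity 6 (exponent in χ_T), largest block size 3 (exponent in m_T), 2 blocks (geometric multiplicity). These force block sizes [3, 3].

Jordan blocks: (-3, 3), (-3, 3)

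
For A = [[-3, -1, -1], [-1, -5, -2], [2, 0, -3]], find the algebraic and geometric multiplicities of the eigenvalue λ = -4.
algebraic multiplicity 2, geometric multiplicity 1

The characteristic polynomial is (x + 3)(x + 4)^2, so the factor x + 4 appears with exponent 2: the algebraic multiplicity is 2.

rank(A + 4I) = 2, so the eigenspace has dimension 3 - 2 = 1: the geometric multiplicity is 1.

Since 1 < 2, A is not diagonalizable.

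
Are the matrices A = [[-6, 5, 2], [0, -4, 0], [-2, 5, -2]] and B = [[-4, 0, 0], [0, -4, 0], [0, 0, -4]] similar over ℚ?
Both have characteristic polynomial (x + 4)^3, but the minimal polynomial of A is (x + 4)^2 while the minimal polynomial of B is x + 4. The minimal polynomial is a similarity invariant, so A and B are not similar.

No.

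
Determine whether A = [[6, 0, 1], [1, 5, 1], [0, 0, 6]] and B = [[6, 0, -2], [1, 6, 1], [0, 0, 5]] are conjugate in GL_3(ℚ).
Two matrices over a field are similar if and only if they have the same invariant factors.

Both A and B have characteristic polynomial (x - 6)^2(x - 5) and minimal polynomial (x - 6)^2(x - 5). Computing further, both have invariant factors (x - 6)^2(x - 5). Hence A and B are similar.

Yes.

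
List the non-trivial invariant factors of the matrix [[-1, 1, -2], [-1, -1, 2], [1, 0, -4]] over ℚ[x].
(x + 2)^3

The Jordan structure of A has elementary divisors (x + 2)^3. Arranging the block sizes at each eigenvalue in decreasing order and taking row products gives the invariant factors.

Invariant factors (smallest first, each dividing the next): (x + 2)^3.

Check: the last factor (x + 2)^3 is the minimal polynomial, and the product (x + 2)^3 is the characteristic polynomial.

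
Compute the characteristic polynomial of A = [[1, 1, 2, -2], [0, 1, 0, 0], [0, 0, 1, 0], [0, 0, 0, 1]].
xI - A = [[x - 1, -1, -2, 2], [0, x - 1, 0, 0], [0, 0, x - 1, 0], [0, 0, 0, x - 1]].

Expanding det(xI - A) along the first row:
det(xI - A) = + (x - 1)·det([[x - 1, 0, 0], [0, x - 1, 0], [0, 0, x - 1]]) - (-1)·det([[0, 0, 0], [0, x - 1, 0], [0, 0, x - 1]]) + (-2)·det([[0, x - 1, 0], [0, 0, 0], [0, 0, x - 1]]) - (2)·det([[0, x - 1, 0], [0, 0, x - 1], [0, 0, 0]]).

Evaluating gives χ_A(x) = x^4 - 4x^3 + 6x^2 - 4x + 1 = (x - 1)^4.

χ_A(x) = (x - 1)^4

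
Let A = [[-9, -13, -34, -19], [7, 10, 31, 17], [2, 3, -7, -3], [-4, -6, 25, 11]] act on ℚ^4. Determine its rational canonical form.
R = [[0, 0, 0, -5], [1, 0, 0, 21], [0, 1, 0, -4], [0, 0, 1, 5]]

The invariant factors of A (the non-unit diagonal entries of the Smith normal form of xI - A over ℚ[x]) are (x - 5)(x^3 + 4x - 1), each dividing the next. The characteristic polynomial is their product, (x - 5)(x^3 + 4x - 1).

The rational canonical form is the block-diagonal matrix of companion matrices C(f_i):
R = [[0, 0, 0, -5], [1, 0, 0, 21], [0, 1, 0, -4], [0, 0, 1, 5]].

Note the characteristic polynomial does not split into linear factors over ℚ, so A has no Jordan form over ℚ; the rational canonical form exists over any field.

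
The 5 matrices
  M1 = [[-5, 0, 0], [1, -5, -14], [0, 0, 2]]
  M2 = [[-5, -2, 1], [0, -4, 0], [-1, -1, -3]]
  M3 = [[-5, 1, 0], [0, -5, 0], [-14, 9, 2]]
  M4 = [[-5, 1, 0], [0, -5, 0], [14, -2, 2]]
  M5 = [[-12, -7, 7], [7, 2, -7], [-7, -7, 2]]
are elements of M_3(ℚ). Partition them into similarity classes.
Characteristic polynomials: χ_{M1} = (x - 2)(x + 5)^2, χ_{M2} = (x + 4)^3, χ_{M3} = (x - 2)(x + 5)^2, χ_{M4} = (x - 2)(x + 5)^2, χ_{M5} = (x - 2)(x + 5)^2.

{M1, M3, M4}: invariant factors (x - 2)(x + 5)^2.

{M2}: invariant factors (x + 4)^3.

{M5}: invariant factors x + 5, (x - 2)(x + 5).

Matrices are similar if and only if their invariant-factor lists agree; the partition into similarity classes is {M1, M3, M4}, {M2}, {M5}.

3 classes: {M1, M3, M4}, {M2}, {M5}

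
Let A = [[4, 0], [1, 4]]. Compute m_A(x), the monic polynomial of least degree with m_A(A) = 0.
The characteristic polynomial factors as (x - 4)^2. The minimal polynomial is ∏(x - λ)^{k_λ} where k_λ is the size of the largest Jordan block at λ.

For λ = 4: rank(A - 4I) = 1, and the largest Jordan block has size 2 (the smallest k with rank((A - 4I)^k) = rank((A - 4I)^(k+1))).

So m_A(x) = (x - 4)^2.

m_A(x) = (x - 4)^2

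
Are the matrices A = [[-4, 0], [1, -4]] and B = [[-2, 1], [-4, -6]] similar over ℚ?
Two matrices over a field are similar if and only if they have the same invariant factors.

Both A and B have characteristic polynomial (x + 4)^2 and minimal polynomial (x + 4)^2. Computing further, both have invariant factors (x + 4)^2. Hence A and B are similar.

Yes.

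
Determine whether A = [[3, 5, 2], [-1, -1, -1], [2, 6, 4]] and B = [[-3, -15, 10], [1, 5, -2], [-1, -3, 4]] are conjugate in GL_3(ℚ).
No.

Both have characteristic polynomial (x - 2)^3, but the minimal polynomial of A is (x - 2)^3 while the minimal polynomial of B is (x - 2)^2. The minimal polynomial is a similarity invariant, so A and B are not similar.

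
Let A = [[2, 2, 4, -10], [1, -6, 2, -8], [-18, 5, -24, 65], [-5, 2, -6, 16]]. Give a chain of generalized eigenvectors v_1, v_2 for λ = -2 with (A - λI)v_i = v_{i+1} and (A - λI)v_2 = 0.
v_1 = [[0, -2, 9, 3]]^T, v_2 = [[2, 2, -13, -4]]^T

We seek v_1 ∈ ker((A + 2I)^2) \ ker(A + 2I), then set v_{i+1} = (A + 2I) v_i.

One such chain is v_1 = [[0, -2, 9, 3]]^T, v_2 = [[2, 2, -13, -4]]^T. Check: (A + 2I) v_2 = [[0, 0, 0, 0]]^T = 0.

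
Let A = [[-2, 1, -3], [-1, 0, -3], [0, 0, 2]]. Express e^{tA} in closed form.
A has Jordan form J = [[-1, 1, 0], [0, -1, 0], [0, 0, 2]] with A = PJP^{-1}, so e^{tA} = P e^{tJ} P^{-1}.

For a Jordan block J_k(λ), e^{tJ_k(λ)} = e^{λt} · (I + tN + t^2 N^2/2! + ... + t^{k-1} N^{k-1}/(k-1)!) where N is the nilpotent superdiagonal part.

Assembling the blocks and conjugating back gives the entries of e^{tA} as shown above.

e^{tA} = [[(1 - t)*e^{-t}, t*e^{-t}, (1 - e^{3*t})*e^{-t}], [-t*e^{-t}, (t + 1)*e^{-t}, (1 - e^{3*t})*e^{-t}], [0, 0, e^{2*t}]]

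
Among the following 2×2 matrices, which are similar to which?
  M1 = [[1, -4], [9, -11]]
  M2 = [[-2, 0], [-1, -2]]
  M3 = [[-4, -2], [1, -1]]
Characteristic polynomials: χ_{M1} = (x + 5)^2, χ_{M2} = (x + 2)^2, χ_{M3} = (x + 2)(x + 3).

{M1}: invariant factors (x + 5)^2.

{M2}: invariant factors (x + 2)^2.

{M3}: invariant factors (x + 2)(x + 3).

Matrices are similar if and only if their invariant-factor lists agree; the partition into similarity classes is {M1}, {M2}, {M3}.

3 classes: {M1}, {M2}, {M3}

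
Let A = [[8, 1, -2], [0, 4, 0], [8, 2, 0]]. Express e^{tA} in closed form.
e^{tA} = [[(4*t + 1)*e^{4*t}, t*e^{4*t}, -2*t*e^{4*t}], [0, e^{4*t}, 0], [8*t*e^{4*t}, 2*t*e^{4*t}, (1 - 4*t)*e^{4*t}]]

A has Jordan form J = [[4, 1, 0], [0, 4, 0], [0, 0, 4]] with A = PJP^{-1}, so e^{tA} = P e^{tJ} P^{-1}.

For a Jordan block J_k(λ), e^{tJ_k(λ)} = e^{λt} · (I + tN + t^2 N^2/2! + ... + t^{k-1} N^{k-1}/(k-1)!) where N is the nilpotent superdiagonal part.

Assembling the blocks and conjugating back gives the entries of e^{tA} as shown above.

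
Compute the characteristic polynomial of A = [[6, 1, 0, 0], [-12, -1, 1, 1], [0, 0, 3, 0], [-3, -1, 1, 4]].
χ_A(x) = (x - 3)^4

xI - A = [[x - 6, -1, 0, 0], [12, x + 1, -1, -1], [0, 0, x - 3, 0], [3, 1, -1, x - 4]].

Expanding det(xI - A) along the first row:
det(xI - A) = + (x - 6)·det([[x + 1, -1, -1], [0, x - 3, 0], [1, -1, x - 4]]) - (-1)·det([[12, -1, -1], [0, x - 3, 0], [3, -1, x - 4]]) + (0)·det([[12, x + 1, -1], [0, 0, 0], [3, 1, x - 4]]) - (0)·det([[12, x + 1, -1], [0, 0, x - 3], [3, 1, -1]]).

Evaluating gives χ_A(x) = x^4 - 12x^3 + 54x^2 - 108x + 81 = (x - 3)^4.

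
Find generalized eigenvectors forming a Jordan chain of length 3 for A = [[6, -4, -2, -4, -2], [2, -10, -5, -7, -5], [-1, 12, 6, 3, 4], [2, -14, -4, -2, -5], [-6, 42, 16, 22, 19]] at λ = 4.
We seek v_1 ∈ ker((A - 4I)^3) \ ker((A - 4I)^2), then set v_{i+1} = (A - 4I) v_i.

One such chain is v_1 = [[1, 0, 0, 0, 0]]^T, v_2 = [[2, 2, -1, 2, -6]]^T, v_3 = [[2, -3, 2, -2, 10]]^T. Check: (A - 4I) v_3 = [[0, 0, 0, 0, 0]]^T = 0.

v_1 = [[1, 0, 0, 0, 0]]^T, v_2 = [[2, 2, -1, 2, -6]]^T, v_3 = [[2, -3, 2, -2, 10]]^T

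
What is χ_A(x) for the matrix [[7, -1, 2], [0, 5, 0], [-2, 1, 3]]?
χ_A(x) = (x - 5)^3

xI - A = [[x - 7, 1, -2], [0, x - 5, 0], [2, -1, x - 3]].

Expanding det(xI - A) along the first row:
det(xI - A) = + (x - 7)·det([[x - 5, 0], [-1, x - 3]]) - (1)·det([[0, 0], [2, x - 3]]) + (-2)·det([[0, x - 5], [2, -1]]).

Evaluating gives χ_A(x) = x^3 - 15x^2 + 75x - 125 = (x - 5)^3.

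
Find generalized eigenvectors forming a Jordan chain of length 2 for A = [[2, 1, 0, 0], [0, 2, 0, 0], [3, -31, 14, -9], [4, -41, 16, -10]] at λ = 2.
We seek v_1 ∈ ker((A - 2I)^2) \ ker(A - 2I), then set v_{i+1} = (A - 2I) v_i.

One such chain is v_1 = [[0, 1, 0, -3]]^T, v_2 = [[1, 0, -4, -5]]^T. Check: (A - 2I) v_2 = [[0, 0, 0, 0]]^T = 0.

v_1 = [[0, 1, 0, -3]]^T, v_2 = [[1, 0, -4, -5]]^T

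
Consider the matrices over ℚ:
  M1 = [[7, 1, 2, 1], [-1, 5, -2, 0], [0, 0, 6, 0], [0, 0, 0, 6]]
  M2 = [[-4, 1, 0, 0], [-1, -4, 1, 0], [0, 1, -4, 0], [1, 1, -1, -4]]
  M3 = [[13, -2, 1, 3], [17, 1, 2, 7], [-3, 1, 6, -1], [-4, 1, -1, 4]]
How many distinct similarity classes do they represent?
3 classes: {M1}, {M2}, {M3}

Characteristic polynomials: χ_{M1} = (x - 6)^4, χ_{M2} = (x + 4)^4, χ_{M3} = (x - 6)^4.

{M1}: invariant factors x - 6, (x - 6)^3.

{M2}: invariant factors x + 4, (x + 4)^3.

{M3}: invariant factors (x - 6)^2, (x - 6)^2.

Matrices are similar if and only if their invariant-factor lists agree; the partition into similarity classes is {M1}, {M2}, {M3}.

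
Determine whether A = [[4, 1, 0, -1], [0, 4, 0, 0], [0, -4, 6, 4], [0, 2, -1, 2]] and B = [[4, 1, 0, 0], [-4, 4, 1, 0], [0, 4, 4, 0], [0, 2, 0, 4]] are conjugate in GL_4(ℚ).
Two matrices over a field are similar if and only if they have the same invariant factors.

Both A and B have characteristic polynomial (x - 4)^4 and minimal polynomial (x - 4)^3. Computing further, both have invariant factors x - 4, (x - 4)^3. Hence A and B are similar.

Yes.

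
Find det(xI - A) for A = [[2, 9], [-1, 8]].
χ_A(x) = (x - 5)^2

xI - A = [[x - 2, -9], [1, x - 8]].

Expanding det(xI - A) along the first row:
det(xI - A) = + (x - 2)·det([[x - 8]]) - (-9)·det([[1]]).

Evaluating gives χ_A(x) = x^2 - 10x + 25 = (x - 5)^2.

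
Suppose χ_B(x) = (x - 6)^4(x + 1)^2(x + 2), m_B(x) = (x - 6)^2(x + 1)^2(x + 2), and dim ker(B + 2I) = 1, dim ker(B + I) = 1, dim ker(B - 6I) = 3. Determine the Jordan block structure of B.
Jordan blocks: (-2, 1), (-1, 2), (6, 2), (6, 1), (6, 1)

λ = -2: algebraic multiplicity 1 (exponent in χ_B), largest block size 1 (exponent in m_B), 1 block (geometric multiplicity). This forces block sizes [1].
λ = -1: algebraic multiplicity 2 (exponent in χ_B), largest block size 2 (exponent in m_B), 1 block (geometric multiplicity). This forces block sizes [2].
λ = 6: algebraic multiplicity 4 (exponent in χ_B), largest block size 2 (exponent in m_B), 3 blocks (geometric multiplicity). These force block sizes [2, 1, 1].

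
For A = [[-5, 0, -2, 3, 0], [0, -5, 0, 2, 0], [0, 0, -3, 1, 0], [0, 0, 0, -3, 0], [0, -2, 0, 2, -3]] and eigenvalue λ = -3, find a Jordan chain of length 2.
We seek v_1 ∈ ker((A + 3I)^2) \ ker(A + 3I), then set v_{i+1} = (A + 3I) v_i.

One such chain is v_1 = [[-1, 1, 3, 1, 0]]^T, v_2 = [[-1, 0, 1, 0, 0]]^T. Check: (A + 3I) v_2 = [[0, 0, 0, 0, 0]]^T = 0.

v_1 = [[-1, 1, 3, 1, 0]]^T, v_2 = [[-1, 0, 1, 0, 0]]^T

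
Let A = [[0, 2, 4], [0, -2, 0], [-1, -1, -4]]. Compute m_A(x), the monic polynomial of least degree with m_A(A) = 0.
m_A(x) = (x + 2)^2

The characteristic polynomial factors as (x + 2)^3. The minimal polynomial is ∏(x - λ)^{k_λ} where k_λ is the size of the largest Jordan block at λ.

For λ = -2: rank(A + 2I) = 1, and the largest Jordan block has size 2 (the smallest k with rank((A + 2I)^k) = rank((A + 2I)^(k+1))).

So m_A(x) = (x + 2)^2.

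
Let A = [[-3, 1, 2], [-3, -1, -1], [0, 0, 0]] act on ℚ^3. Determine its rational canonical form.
The invariant factors of A (the non-unit diagonal entries of the Smith normal form of xI - A over ℚ[x]) are x(x^2 + 4x + 6), each dividing the next. The characteristic polynomial is their product, x(x^2 + 4x + 6).

The rational canonical form is the block-diagonal matrix of companion matrices C(f_i):
R = [[0, 0, 0], [1, 0, -6], [0, 1, -4]].

Note the characteristic polynomial does not split into linear factors over ℚ, so A has no Jordan form over ℚ; the rational canonical form exists over any field.

R = [[0, 0, 0], [1, 0, -6], [0, 1, -4]]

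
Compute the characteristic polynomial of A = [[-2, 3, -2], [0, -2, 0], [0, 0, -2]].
xI - A = [[x + 2, -3, 2], [0, x + 2, 0], [0, 0, x + 2]].

Expanding det(xI - A) along the first row:
det(xI - A) = + (x + 2)·det([[x + 2, 0], [0, x + 2]]) - (-3)·det([[0, 0], [0, x + 2]]) + (2)·det([[0, x + 2], [0, 0]]).

Evaluating gives χ_A(x) = x^3 + 6x^2 + 12x + 8 = (x + 2)^3.

χ_A(x) = (x + 2)^3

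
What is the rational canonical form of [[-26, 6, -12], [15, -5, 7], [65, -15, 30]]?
R = [[0, 0, 0], [1, 0, 5], [0, 1, -1]]

The invariant factors of A (the non-unit diagonal entries of the Smith normal form of xI - A over ℚ[x]) are x(x^2 + x - 5), each dividing the next. The characteristic polynomial is their product, x(x^2 + x - 5).

The rational canonical form is the block-diagonal matrix of companion matrices C(f_i):
R = [[0, 0, 0], [1, 0, 5], [0, 1, -1]].

Note the characteristic polynomial does not split into linear factors over ℚ, so A has no Jordan form over ℚ; the rational canonical form exists over any field.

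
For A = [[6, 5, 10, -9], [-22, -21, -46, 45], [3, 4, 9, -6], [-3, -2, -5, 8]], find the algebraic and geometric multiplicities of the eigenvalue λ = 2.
The characteristic polynomial is (x - 2)^3(x + 4), so the factor x - 2 appears with exponent 3: the algebraic multiplicity is 3.

rank(A - 2I) = 3, so the eigenspace has dimension 4 - 3 = 1: the geometric multiplicity is 1.

Since 1 < 3, A is not diagonalizable.

algebraic multiplicity 3, geometric multiplicity 1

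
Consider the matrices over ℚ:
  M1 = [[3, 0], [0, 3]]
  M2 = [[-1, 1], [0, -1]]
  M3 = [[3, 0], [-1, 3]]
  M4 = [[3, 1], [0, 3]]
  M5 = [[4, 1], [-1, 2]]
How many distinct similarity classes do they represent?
3 classes: {M1}, {M2}, {M3, M4, M5}

Characteristic polynomials: χ_{M1} = (x - 3)^2, χ_{M2} = (x + 1)^2, χ_{M3} = (x - 3)^2, χ_{M4} = (x - 3)^2, χ_{M5} = (x - 3)^2.

{M1}: invariant factors x - 3, x - 3.

{M2}: invariant factors (x + 1)^2.

{M3, M4, M5}: invariant factors (x - 3)^2.

Matrices are similar if and only if their invariant-factor lists agree; the partition into similarity classes is {M1}, {M2}, {M3, M4, M5}.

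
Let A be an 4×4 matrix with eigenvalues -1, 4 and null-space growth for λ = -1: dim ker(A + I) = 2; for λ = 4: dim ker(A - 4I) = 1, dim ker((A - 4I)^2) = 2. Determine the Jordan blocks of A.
Jordan blocks: (-1, 1), (-1, 1), (4, 2)

λ = -1: successive nullity increments [2] count blocks of size ≥ k; block sizes are [1, 1].
λ = 4: successive nullity increments [1, 1] count blocks of size ≥ k; block sizes are [2].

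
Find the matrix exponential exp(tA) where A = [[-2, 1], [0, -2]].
A has Jordan form J = [[-2, 1], [0, -2]] with A = PJP^{-1}, so e^{tA} = P e^{tJ} P^{-1}.

For a Jordan block J_k(λ), e^{tJ_k(λ)} = e^{λt} · (I + tN + t^2 N^2/2! + ... + t^{k-1} N^{k-1}/(k-1)!) where N is the nilpotent superdiagonal part.

Assembling the blocks and conjugating back gives the entries of e^{tA} as shown above.

e^{tA} = [[e^{-2*t}, t*e^{-2*t}], [0, e^{-2*t}]]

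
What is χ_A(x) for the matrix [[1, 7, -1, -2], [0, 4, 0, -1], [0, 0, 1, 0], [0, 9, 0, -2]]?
χ_A(x) = (x - 1)^4

xI - A = [[x - 1, -7, 1, 2], [0, x - 4, 0, 1], [0, 0, x - 1, 0], [0, -9, 0, x + 2]].

Expanding det(xI - A) along the first row:
det(xI - A) = + (x - 1)·det([[x - 4, 0, 1], [0, x - 1, 0], [-9, 0, x + 2]]) - (-7)·det([[0, 0, 1], [0, x - 1, 0], [0, 0, x + 2]]) + (1)·det([[0, x - 4, 1], [0, 0, 0], [0, -9, x + 2]]) - (2)·det([[0, x - 4, 0], [0, 0, x - 1], [0, -9, 0]]).

Evaluating gives χ_A(x) = x^4 - 4x^3 + 6x^2 - 4x + 1 = (x - 1)^4.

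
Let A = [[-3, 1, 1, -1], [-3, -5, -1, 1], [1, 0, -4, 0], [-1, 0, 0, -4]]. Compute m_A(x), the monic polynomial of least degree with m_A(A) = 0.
m_A(x) = (x + 4)^3

The characteristic polynomial factors as (x + 4)^4. The minimal polynomial is ∏(x - λ)^{k_λ} where k_λ is the size of the largest Jordan block at λ.

For λ = -4: rank(A + 4I) = 2, and the largest Jordan block has size 3 (the smallest k with rank((A + 4I)^k) = rank((A + 4I)^(k+1))).

So m_A(x) = (x + 4)^3.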